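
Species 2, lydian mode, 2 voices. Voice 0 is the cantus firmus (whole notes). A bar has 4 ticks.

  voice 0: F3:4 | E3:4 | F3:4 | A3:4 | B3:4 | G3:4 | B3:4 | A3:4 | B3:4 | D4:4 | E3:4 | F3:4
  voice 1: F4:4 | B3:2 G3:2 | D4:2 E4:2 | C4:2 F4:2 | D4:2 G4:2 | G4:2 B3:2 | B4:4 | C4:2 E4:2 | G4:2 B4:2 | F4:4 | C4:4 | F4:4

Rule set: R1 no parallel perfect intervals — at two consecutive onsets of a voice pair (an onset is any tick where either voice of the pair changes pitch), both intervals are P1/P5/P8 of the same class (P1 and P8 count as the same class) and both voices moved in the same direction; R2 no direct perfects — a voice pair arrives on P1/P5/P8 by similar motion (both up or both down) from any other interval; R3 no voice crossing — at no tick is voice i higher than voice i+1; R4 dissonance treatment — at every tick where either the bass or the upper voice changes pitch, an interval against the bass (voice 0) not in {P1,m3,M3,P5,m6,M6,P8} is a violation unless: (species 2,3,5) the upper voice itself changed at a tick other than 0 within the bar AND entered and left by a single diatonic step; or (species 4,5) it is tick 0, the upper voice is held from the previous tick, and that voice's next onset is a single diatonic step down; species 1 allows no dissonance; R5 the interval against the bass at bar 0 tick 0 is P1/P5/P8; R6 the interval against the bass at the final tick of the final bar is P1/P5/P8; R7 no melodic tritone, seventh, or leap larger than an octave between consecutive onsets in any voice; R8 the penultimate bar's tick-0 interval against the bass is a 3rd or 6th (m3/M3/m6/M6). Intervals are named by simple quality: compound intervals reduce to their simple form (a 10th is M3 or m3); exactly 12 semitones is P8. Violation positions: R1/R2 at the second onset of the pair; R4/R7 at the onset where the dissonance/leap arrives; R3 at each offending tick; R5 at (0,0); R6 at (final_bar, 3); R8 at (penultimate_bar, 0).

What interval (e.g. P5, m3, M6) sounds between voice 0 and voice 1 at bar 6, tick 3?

voice 0=B3 voice 1=B4 -> P8

P8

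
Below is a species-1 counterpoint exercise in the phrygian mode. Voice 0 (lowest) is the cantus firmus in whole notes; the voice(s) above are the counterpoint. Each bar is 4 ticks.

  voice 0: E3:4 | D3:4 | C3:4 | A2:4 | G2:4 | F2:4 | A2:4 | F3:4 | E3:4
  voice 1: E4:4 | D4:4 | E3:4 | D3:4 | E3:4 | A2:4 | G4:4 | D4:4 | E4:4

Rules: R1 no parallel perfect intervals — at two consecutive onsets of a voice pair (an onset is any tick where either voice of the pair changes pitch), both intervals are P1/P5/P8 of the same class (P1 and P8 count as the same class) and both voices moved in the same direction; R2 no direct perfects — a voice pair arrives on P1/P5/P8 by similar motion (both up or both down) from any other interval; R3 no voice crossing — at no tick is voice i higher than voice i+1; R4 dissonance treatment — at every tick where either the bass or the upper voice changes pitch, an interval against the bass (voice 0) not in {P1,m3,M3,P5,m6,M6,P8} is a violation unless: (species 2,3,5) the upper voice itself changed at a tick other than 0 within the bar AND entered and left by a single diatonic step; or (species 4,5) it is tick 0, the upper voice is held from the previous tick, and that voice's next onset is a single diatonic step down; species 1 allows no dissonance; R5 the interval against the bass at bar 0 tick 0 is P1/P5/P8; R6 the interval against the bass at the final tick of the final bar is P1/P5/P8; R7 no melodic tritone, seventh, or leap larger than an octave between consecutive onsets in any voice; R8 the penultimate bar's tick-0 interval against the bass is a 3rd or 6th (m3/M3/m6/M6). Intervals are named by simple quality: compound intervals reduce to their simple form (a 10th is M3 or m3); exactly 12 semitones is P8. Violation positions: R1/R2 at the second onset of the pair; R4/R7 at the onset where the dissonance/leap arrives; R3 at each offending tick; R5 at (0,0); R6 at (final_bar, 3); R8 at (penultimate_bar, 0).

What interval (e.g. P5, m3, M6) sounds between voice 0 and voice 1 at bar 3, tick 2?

P4

voice 0=A2 voice 1=D3 -> P4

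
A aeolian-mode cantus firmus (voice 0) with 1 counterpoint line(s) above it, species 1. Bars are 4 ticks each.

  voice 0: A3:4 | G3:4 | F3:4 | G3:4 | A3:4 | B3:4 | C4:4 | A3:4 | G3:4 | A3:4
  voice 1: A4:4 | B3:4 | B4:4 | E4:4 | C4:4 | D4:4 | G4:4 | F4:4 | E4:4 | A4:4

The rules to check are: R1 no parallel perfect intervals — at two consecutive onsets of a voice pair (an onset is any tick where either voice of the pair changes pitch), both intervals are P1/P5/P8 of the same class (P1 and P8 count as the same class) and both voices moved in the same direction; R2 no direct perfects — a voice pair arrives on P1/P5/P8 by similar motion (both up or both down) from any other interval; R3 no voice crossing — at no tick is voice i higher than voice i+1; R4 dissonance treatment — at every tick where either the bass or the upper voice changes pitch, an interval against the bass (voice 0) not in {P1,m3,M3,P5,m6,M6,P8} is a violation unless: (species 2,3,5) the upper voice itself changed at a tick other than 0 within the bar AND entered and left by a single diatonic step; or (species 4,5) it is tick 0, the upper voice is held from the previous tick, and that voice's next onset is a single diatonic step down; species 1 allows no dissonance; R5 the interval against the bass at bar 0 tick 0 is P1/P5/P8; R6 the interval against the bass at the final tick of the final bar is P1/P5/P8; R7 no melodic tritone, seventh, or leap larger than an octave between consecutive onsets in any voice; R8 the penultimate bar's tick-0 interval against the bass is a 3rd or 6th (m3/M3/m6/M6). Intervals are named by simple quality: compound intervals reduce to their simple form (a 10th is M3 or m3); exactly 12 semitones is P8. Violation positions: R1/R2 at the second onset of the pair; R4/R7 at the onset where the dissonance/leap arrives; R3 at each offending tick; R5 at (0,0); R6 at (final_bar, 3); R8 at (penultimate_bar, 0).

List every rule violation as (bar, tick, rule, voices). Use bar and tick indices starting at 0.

bar 0: v0=A3 v1=A4 downbeat P8
bar 1: v0=G3 v1=B3 downbeat M3
bar 2: v0=F3 v1=B4 downbeat TT
bar 3: v0=G3 v1=E4 downbeat M6
bar 4: v0=A3 v1=C4 downbeat m3
bar 5: v0=B3 v1=D4 downbeat m3
bar 6: v0=C4 v1=G4 downbeat P5
bar 7: v0=A3 v1=F4 downbeat m6
bar 8: v0=G3 v1=E4 downbeat M6
bar 9: v0=A3 v1=A4 downbeat P8
  -> R7 @ bar 1 tick 0 v(1,): A4->B3 leap 10st
  -> R4 @ bar 2 tick 0 v(0, 1): F3/B4 TT untreated
  -> R2 @ bar 6 tick 0 v(0, 1): B3/D4 m3 -> C4/G4 P5 similar
  -> R2 @ bar 9 tick 0 v(0, 1): G3/E4 M6 -> A3/A4 P8 similar

(1, 0, R7, (1,))
(2, 0, R4, (0, 1))
(6, 0, R2, (0, 1))
(9, 0, R2, (0, 1))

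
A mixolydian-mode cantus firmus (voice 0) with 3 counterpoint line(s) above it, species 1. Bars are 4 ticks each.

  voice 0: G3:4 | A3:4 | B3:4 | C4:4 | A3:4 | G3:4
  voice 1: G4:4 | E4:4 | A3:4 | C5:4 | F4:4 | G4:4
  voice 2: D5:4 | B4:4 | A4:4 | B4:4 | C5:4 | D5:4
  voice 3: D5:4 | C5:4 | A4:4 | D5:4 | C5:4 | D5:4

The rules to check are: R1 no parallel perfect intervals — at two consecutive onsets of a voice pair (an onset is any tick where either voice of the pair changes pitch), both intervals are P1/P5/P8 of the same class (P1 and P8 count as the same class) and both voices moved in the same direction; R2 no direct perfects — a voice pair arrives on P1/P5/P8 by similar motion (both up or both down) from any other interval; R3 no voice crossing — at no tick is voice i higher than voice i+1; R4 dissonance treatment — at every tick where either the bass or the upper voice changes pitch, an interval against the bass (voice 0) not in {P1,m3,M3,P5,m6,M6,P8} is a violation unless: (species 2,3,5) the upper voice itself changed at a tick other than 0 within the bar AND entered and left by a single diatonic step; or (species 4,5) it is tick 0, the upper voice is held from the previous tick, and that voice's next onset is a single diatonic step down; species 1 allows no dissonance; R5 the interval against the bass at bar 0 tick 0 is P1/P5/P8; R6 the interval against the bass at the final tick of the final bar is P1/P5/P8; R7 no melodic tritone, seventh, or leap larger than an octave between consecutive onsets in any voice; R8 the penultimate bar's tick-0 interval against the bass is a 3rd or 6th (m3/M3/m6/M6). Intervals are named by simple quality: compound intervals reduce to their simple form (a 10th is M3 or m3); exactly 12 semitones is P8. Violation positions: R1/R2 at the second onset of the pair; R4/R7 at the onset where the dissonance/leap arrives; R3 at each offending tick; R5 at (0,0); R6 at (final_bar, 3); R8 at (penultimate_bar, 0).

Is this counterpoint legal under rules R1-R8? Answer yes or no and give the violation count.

bar 0: v0=G3 v1=G4 v2=D5 v3=D5 (P5)
bar 1: v0=A3 v1=E4 v2=B4 v3=C5 (m3)
bar 2: v0=B3 v1=A3 v2=A4 v3=A4 (m7)
bar 3: v0=C4 v1=C5 v2=B4 v3=D5 (M2)
bar 4: v0=A3 v1=F4 v2=C5 v3=C5 (m3)
bar 5: v0=G3 v1=G4 v2=D5 v3=D5 (P5)
  R1 @ bar1.0: G4/D5 P5 -> E4/B4 P5 similar
  R4 @ bar1.0: A3/B4 M2 untreated
  R2 @ bar2.0: E4/B4 P5 -> A3/A4 P8 similar
  R2 @ bar2.0: E4/C5 m6 -> A3/A4 P8 similar
  R2 @ bar2.0: B4/C5 m2 -> A4/A4 P1 similar
  R3 @ bar2.0: B3 above A3
  R4 @ bar2.0: B3/A3 M2 untreated
  R4 @ bar2.0: B3/A4 m7 untreated
  R4 @ bar2.0: B3/A4 m7 untreated
  R3 @ bar2.1: B3 above A3
  R3 @ bar2.2: B3 above A3
  R3 @ bar2.3: B3 above A3
  R2 @ bar3.0: B3/A3 M2 -> C4/C5 P8 similar
  R3 @ bar3.0: C5 above B4
  R4 @ bar3.0: C4/B4 M7 untreated
  R4 @ bar3.0: C4/D5 M2 untreated
  R7 @ bar3.0: A3->C5 leap 15st
  R3 @ bar3.1: C5 above B4
  R3 @ bar3.2: C5 above B4
  R3 @ bar3.3: C5 above B4
  R2 @ bar4.0: C5/D5 M2 -> F4/C5 P5 similar
  R1 @ bar5.0: F4/C5 P5 -> G4/D5 P5 similar
  R1 @ bar5.0: F4/C5 P5 -> G4/D5 P5 similar
  R1 @ bar5.0: C5/C5 P1 -> D5/D5 P1 similar

No (24 violations)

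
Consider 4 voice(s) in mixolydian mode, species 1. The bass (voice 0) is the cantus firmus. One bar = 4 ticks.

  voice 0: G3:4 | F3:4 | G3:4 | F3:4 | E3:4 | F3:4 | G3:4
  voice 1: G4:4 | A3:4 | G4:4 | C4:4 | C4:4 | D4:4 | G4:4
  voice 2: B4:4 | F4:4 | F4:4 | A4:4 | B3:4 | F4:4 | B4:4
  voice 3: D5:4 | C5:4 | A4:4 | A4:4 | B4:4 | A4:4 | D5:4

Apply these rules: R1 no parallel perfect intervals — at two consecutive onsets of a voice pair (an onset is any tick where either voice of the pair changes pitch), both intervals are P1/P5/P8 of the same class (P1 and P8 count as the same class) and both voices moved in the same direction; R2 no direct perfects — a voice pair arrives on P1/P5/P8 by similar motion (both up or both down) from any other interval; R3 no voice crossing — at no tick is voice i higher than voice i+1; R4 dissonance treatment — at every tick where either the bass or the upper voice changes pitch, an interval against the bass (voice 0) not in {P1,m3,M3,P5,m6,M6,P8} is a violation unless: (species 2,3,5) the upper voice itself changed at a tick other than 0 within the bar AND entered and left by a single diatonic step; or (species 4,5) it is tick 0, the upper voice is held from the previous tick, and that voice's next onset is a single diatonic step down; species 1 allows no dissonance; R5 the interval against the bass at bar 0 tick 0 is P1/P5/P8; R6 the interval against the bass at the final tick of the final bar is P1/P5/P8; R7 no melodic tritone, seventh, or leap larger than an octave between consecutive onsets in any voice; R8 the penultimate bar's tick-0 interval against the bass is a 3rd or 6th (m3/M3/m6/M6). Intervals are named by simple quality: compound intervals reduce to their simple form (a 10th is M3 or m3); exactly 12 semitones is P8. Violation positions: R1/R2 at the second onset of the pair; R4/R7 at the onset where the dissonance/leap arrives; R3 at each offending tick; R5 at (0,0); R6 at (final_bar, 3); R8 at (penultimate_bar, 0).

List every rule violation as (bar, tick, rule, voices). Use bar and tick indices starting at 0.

(0, 0, R5, (0, 2))
(1, 0, R1, (0, 3))
(1, 0, R2, (0, 2))
(1, 0, R2, (2, 3))
(1, 0, R7, (1,))
(1, 0, R7, (2,))
(2, 0, R2, (0, 1))
(2, 0, R3, (1, 2))
(2, 0, R4, (0, 2))
(2, 0, R4, (0, 3))
(2, 0, R7, (1,))
(2, 1, R3, (1, 2))
(2, 2, R3, (1, 2))
(2, 3, R3, (1, 2))
(3, 0, R2, (0, 1))
(4, 0, R2, (0, 2))
(4, 0, R3, (1, 2))
(4, 0, R7, (2,))
(4, 1, R3, (1, 2))
(4, 2, R3, (1, 2))
(4, 3, R3, (1, 2))
(5, 0, R2, (0, 2))
(5, 0, R7, (2,))
(5, 0, R8, (0, 2))
(6, 0, R1, (1, 3))
(6, 0, R2, (0, 1))
(6, 0, R2, (0, 3))
(6, 0, R7, (2,))
(6, 3, R6, (0, 2))

bar 0: v0=G3 v1=G4 v2=B4 v3=D5 downbeat P5
bar 1: v0=F3 v1=A3 v2=F4 v3=C5 downbeat P5
bar 2: v0=G3 v1=G4 v2=F4 v3=A4 downbeat M2
bar 3: v0=F3 v1=C4 v2=A4 v3=A4 downbeat M3
bar 4: v0=E3 v1=C4 v2=B3 v3=B4 downbeat P5
bar 5: v0=F3 v1=D4 v2=F4 v3=A4 downbeat M3
bar 6: v0=G3 v1=G4 v2=B4 v3=D5 downbeat P5
  -> R5 @ bar 0 tick 0 v(0, 2): opens on M3
  -> R1 @ bar 1 tick 0 v(0, 3): G3/D5 P5 -> F3/C5 P5 similar
  -> R2 @ bar 1 tick 0 v(0, 2): G3/B4 M3 -> F3/F4 P8 similar
  -> R2 @ bar 1 tick 0 v(2, 3): B4/D5 m3 -> F4/C5 P5 similar
  -> R7 @ bar 1 tick 0 v(1,): G4->A3 leap 10st
  -> R7 @ bar 1 tick 0 v(2,): B4->F4 leap 6st
  -> R2 @ bar 2 tick 0 v(0, 1): F3/A3 M3 -> G3/G4 P8 similar
  -> R3 @ bar 2 tick 0 v(1, 2): G4 above F4
  -> R4 @ bar 2 tick 0 v(0, 2): G3/F4 m7 untreated
  -> R4 @ bar 2 tick 0 v(0, 3): G3/A4 M2 untreated
  -> R7 @ bar 2 tick 0 v(1,): A3->G4 leap 10st
  -> R3 @ bar 2 tick 1 v(1, 2): G4 above F4
  -> R3 @ bar 2 tick 2 v(1, 2): G4 above F4
  -> R3 @ bar 2 tick 3 v(1, 2): G4 above F4
  -> R2 @ bar 3 tick 0 v(0, 1): G3/G4 P8 -> F3/C4 P5 similar
  -> R2 @ bar 4 tick 0 v(0, 2): F3/A4 M3 -> E3/B3 P5 similar
  -> R3 @ bar 4 tick 0 v(1, 2): C4 above B3
  -> R7 @ bar 4 tick 0 v(2,): A4->B3 leap 10st
  -> R3 @ bar 4 tick 1 v(1, 2): C4 above B3
  -> R3 @ bar 4 tick 2 v(1, 2): C4 above B3
  -> R3 @ bar 4 tick 3 v(1, 2): C4 above B3
  -> R2 @ bar 5 tick 0 v(0, 2): E3/B3 P5 -> F3/F4 P8 similar
  -> R7 @ bar 5 tick 0 v(2,): B3->F4 leap 6st
  -> R8 @ bar 5 tick 0 v(0, 2): penult P8 not 3rd/6th
  -> R1 @ bar 6 tick 0 v(1, 3): D4/A4 P5 -> G4/D5 P5 similar
  -> R2 @ bar 6 tick 0 v(0, 1): F3/D4 M6 -> G3/G4 P8 similar
  -> R2 @ bar 6 tick 0 v(0, 3): F3/A4 M3 -> G3/D5 P5 similar
  -> R7 @ bar 6 tick 0 v(2,): F4->B4 leap 6st
  -> R6 @ bar 6 tick 3 v(0, 2): closes on M3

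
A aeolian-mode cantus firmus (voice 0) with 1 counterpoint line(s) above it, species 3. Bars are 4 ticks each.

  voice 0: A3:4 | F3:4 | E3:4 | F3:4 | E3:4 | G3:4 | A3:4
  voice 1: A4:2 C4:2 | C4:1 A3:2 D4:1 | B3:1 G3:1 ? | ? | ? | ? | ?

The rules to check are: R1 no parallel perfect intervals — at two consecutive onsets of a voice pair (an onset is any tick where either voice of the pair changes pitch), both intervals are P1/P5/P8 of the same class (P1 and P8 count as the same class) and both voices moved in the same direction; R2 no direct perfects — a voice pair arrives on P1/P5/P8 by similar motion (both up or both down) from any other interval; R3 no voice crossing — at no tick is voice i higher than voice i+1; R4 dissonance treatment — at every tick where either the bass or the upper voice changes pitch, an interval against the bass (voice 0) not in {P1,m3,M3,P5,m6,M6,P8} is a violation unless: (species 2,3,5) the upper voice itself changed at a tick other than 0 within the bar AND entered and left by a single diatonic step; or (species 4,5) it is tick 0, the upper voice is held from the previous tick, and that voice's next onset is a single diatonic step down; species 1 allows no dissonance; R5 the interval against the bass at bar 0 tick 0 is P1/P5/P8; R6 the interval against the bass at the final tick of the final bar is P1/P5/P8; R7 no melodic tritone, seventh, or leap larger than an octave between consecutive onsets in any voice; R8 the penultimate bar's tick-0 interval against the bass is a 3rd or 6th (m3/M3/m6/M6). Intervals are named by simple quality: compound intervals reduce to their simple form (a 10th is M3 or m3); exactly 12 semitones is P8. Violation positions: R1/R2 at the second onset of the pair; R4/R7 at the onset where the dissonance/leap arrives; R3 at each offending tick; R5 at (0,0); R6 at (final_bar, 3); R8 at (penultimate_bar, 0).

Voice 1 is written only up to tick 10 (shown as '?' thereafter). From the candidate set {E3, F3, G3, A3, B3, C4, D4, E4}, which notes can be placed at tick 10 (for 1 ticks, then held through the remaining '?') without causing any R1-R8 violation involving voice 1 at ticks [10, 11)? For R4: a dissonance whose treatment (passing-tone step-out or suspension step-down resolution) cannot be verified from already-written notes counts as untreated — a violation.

{B3, C4, E3, E4, G3}

E3: legal
F3: violates R4
G3: legal
A3: violates R4
B3: legal
C4: legal
D4: violates R4
E4: legal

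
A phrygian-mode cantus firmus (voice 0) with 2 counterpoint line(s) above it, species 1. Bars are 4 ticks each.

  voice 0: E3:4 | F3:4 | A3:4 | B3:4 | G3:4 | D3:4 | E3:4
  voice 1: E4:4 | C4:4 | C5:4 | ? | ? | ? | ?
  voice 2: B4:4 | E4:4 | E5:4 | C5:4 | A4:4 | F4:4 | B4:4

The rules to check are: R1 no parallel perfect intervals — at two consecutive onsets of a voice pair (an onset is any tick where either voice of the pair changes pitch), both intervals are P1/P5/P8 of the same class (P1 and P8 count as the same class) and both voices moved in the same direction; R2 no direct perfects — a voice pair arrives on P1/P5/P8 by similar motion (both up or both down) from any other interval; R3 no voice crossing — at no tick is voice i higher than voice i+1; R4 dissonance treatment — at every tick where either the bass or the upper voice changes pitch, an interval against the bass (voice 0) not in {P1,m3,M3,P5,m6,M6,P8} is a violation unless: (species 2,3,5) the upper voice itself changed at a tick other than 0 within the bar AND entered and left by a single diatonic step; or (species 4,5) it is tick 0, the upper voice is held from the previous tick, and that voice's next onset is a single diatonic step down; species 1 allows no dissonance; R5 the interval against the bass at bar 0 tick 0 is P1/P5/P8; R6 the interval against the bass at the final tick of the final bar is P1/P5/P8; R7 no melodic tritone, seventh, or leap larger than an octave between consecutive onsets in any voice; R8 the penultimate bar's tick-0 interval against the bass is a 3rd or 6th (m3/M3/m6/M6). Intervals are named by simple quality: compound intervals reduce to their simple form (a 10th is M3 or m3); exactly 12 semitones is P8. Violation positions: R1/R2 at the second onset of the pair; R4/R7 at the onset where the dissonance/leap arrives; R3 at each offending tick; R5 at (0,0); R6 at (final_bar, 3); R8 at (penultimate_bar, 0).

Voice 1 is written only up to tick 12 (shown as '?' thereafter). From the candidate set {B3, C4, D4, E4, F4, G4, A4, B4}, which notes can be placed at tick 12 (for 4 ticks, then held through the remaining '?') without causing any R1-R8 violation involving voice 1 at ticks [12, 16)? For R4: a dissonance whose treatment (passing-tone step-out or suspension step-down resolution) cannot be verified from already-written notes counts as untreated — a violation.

B3: violates R7
C4: violates R2,R4
D4: violates R7
E4: violates R4
F4: violates R2,R4
G4: legal
A4: violates R4
B4: legal

{B4, G4}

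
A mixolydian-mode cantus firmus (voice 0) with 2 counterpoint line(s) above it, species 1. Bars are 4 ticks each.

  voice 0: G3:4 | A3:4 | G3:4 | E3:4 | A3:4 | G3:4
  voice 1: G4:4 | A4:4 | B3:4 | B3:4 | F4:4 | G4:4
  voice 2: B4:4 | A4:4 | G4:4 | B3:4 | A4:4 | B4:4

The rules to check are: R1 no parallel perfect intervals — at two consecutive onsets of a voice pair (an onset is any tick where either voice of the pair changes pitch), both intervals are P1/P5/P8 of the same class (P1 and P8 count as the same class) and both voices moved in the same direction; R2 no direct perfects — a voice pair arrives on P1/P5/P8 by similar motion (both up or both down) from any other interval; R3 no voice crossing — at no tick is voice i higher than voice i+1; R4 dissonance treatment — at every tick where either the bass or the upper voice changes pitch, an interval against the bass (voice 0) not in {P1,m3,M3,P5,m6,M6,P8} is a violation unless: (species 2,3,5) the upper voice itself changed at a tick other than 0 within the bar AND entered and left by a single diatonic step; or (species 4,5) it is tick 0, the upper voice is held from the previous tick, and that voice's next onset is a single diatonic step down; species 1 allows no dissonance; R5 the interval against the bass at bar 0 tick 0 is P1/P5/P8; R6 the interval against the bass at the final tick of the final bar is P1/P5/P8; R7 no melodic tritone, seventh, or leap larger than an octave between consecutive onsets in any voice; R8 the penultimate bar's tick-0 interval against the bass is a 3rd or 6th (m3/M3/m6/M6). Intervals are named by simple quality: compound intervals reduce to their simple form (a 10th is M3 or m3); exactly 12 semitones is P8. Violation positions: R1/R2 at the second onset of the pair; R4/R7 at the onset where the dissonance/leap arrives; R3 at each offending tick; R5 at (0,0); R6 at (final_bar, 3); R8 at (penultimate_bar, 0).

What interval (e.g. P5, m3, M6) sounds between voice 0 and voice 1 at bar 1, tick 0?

P8

voice 0=A3 voice 1=A4 -> P8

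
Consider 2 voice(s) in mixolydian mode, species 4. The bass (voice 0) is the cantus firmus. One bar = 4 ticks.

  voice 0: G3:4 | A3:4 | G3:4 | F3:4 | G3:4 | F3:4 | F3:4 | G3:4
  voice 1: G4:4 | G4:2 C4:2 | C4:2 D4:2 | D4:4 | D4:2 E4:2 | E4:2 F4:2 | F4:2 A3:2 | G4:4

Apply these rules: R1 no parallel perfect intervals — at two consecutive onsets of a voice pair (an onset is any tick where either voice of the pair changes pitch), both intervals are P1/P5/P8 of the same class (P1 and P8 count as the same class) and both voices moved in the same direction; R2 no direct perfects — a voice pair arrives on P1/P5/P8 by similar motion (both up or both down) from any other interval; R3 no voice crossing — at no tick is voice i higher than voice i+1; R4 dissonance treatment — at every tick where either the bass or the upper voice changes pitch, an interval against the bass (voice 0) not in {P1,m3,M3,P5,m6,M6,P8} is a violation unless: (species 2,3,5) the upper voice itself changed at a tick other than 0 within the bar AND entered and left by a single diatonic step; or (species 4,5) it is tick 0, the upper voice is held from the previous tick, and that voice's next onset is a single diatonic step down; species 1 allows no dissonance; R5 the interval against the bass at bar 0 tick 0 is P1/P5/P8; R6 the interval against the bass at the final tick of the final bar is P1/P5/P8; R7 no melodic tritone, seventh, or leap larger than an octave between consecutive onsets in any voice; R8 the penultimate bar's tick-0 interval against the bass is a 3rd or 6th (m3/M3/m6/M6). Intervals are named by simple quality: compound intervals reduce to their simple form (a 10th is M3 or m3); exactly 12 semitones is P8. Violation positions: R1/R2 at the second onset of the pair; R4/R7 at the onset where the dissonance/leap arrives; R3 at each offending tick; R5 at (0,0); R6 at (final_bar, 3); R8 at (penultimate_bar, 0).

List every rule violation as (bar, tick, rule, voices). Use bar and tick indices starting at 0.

(1, 0, R4, (0, 1))
(2, 0, R4, (0, 1))
(5, 0, R4, (0, 1))
(6, 0, R8, (0, 1))
(7, 0, R2, (0, 1))
(7, 0, R7, (1,))

bar 0: v0=G3 v1=G4 downbeat P8
bar 1: v0=A3 v1=G4 downbeat m7
bar 2: v0=G3 v1=C4 downbeat P4
bar 3: v0=F3 v1=D4 downbeat M6
bar 4: v0=G3 v1=D4 downbeat P5
bar 5: v0=F3 v1=E4 downbeat M7
bar 6: v0=F3 v1=F4 downbeat P8
bar 7: v0=G3 v1=G4 downbeat P8
  -> R4 @ bar 1 tick 0 v(0, 1): A3/G4 m7 untreated
  -> R4 @ bar 2 tick 0 v(0, 1): G3/C4 P4 untreated
  -> R4 @ bar 5 tick 0 v(0, 1): F3/E4 M7 untreated
  -> R8 @ bar 6 tick 0 v(0, 1): penult P8 not 3rd/6th
  -> R2 @ bar 7 tick 0 v(0, 1): F3/A3 M3 -> G3/G4 P8 similar
  -> R7 @ bar 7 tick 0 v(1,): A3->G4 leap 10st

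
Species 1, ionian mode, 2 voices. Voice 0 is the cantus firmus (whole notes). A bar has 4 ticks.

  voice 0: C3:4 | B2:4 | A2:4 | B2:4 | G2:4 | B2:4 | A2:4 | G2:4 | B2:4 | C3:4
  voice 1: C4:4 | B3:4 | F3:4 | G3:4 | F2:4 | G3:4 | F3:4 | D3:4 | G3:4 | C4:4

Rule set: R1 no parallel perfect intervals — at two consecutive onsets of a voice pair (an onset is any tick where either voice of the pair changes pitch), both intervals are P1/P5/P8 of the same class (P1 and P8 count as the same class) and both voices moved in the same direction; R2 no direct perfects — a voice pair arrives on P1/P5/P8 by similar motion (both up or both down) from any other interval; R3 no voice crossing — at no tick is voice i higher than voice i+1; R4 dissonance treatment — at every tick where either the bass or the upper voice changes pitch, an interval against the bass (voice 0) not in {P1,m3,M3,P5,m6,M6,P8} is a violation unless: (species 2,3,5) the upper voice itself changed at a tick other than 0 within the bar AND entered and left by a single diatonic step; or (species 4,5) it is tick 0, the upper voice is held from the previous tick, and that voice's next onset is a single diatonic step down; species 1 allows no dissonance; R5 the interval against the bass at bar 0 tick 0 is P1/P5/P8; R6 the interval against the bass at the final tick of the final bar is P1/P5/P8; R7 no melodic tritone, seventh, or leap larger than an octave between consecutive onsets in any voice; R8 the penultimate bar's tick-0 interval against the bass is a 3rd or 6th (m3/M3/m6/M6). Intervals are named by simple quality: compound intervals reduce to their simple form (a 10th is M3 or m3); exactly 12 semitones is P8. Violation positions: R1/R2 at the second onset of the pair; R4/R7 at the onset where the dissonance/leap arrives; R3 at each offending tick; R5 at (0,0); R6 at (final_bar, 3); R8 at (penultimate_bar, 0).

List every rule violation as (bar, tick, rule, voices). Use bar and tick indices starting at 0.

(1, 0, R1, (0, 1))
(2, 0, R7, (1,))
(4, 0, R3, (0, 1))
(4, 0, R4, (0, 1))
(4, 0, R7, (1,))
(4, 1, R3, (0, 1))
(4, 2, R3, (0, 1))
(4, 3, R3, (0, 1))
(5, 0, R7, (1,))
(7, 0, R2, (0, 1))
(9, 0, R2, (0, 1))

bar 0: v0=C3 v1=C4 downbeat P8
bar 1: v0=B2 v1=B3 downbeat P8
bar 2: v0=A2 v1=F3 downbeat m6
bar 3: v0=B2 v1=G3 downbeat m6
bar 4: v0=G2 v1=F2 downbeat M2
bar 5: v0=B2 v1=G3 downbeat m6
bar 6: v0=A2 v1=F3 downbeat m6
bar 7: v0=G2 v1=D3 downbeat P5
bar 8: v0=B2 v1=G3 downbeat m6
bar 9: v0=C3 v1=C4 downbeat P8
  -> R1 @ bar 1 tick 0 v(0, 1): C3/C4 P8 -> B2/B3 P8 similar
  -> R7 @ bar 2 tick 0 v(1,): B3->F3 leap 6st
  -> R3 @ bar 4 tick 0 v(0, 1): G2 above F2
  -> R4 @ bar 4 tick 0 v(0, 1): G2/F2 M2 untreated
  -> R7 @ bar 4 tick 0 v(1,): G3->F2 leap 14st
  -> R3 @ bar 4 tick 1 v(0, 1): G2 above F2
  -> R3 @ bar 4 tick 2 v(0, 1): G2 above F2
  -> R3 @ bar 4 tick 3 v(0, 1): G2 above F2
  -> R7 @ bar 5 tick 0 v(1,): F2->G3 leap 14st
  -> R2 @ bar 7 tick 0 v(0, 1): A2/F3 m6 -> G2/D3 P5 similar
  -> R2 @ bar 9 tick 0 v(0, 1): B2/G3 m6 -> C3/C4 P8 similar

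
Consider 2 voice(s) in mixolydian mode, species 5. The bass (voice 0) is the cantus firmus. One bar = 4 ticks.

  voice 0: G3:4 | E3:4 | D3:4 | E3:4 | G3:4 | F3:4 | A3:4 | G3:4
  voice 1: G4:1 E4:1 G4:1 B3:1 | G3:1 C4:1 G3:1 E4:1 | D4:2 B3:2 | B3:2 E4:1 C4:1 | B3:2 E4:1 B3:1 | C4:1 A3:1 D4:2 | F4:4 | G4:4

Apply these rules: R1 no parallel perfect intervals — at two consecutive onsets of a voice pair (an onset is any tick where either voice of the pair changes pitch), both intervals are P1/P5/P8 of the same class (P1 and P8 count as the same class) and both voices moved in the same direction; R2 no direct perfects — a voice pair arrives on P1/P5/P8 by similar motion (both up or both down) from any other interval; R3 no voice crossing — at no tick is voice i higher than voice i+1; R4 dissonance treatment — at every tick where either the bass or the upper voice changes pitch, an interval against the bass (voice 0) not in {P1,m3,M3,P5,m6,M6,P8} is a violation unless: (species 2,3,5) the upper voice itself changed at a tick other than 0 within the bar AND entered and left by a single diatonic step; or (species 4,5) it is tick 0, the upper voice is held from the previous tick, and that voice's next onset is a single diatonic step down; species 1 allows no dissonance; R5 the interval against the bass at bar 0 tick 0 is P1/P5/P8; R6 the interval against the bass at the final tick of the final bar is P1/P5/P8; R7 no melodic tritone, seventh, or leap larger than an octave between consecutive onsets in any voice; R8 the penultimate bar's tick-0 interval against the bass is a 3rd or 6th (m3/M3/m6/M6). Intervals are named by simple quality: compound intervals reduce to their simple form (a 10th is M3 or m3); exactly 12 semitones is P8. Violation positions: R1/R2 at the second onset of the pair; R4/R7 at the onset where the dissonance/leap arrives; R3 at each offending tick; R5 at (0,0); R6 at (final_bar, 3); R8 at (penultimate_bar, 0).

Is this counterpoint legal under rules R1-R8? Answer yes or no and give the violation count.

No (1 violations)

bar 0: v0=G3 v1=G4 (P8)
bar 1: v0=E3 v1=G3 (m3)
bar 2: v0=D3 v1=D4 (P8)
bar 3: v0=E3 v1=B3 (P5)
bar 4: v0=G3 v1=B3 (M3)
bar 5: v0=F3 v1=C4 (P5)
bar 6: v0=A3 v1=F4 (m6)
bar 7: v0=G3 v1=G4 (P8)
  R1 @ bar2.0: E3/E4 P8 -> D3/D4 P8 similar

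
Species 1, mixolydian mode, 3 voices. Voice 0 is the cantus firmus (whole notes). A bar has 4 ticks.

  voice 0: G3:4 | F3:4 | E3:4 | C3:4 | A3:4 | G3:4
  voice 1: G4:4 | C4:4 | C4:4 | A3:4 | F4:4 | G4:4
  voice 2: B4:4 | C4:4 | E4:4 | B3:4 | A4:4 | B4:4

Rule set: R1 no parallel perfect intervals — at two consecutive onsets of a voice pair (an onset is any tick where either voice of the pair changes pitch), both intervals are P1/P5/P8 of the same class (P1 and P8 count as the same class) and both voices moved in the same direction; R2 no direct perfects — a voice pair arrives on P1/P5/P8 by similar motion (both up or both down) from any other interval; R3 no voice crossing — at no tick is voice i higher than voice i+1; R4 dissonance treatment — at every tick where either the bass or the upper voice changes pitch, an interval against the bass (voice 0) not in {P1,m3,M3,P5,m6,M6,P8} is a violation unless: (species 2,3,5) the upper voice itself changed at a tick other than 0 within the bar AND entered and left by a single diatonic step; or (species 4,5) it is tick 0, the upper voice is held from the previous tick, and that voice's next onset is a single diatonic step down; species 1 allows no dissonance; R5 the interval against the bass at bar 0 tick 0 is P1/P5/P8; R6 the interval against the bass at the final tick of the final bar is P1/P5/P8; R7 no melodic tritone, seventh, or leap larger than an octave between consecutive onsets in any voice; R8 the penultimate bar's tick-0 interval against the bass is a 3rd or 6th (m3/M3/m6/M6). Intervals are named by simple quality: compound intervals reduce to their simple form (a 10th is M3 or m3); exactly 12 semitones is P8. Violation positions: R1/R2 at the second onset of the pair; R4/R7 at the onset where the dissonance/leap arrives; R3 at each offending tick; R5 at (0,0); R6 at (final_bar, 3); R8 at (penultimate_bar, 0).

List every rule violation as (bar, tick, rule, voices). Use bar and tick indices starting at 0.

bar 0: v0=G3 v1=G4 v2=B4 downbeat M3
bar 1: v0=F3 v1=C4 v2=C4 downbeat P5
bar 2: v0=E3 v1=C4 v2=E4 downbeat P8
bar 3: v0=C3 v1=A3 v2=B3 downbeat M7
bar 4: v0=A3 v1=F4 v2=A4 downbeat P8
bar 5: v0=G3 v1=G4 v2=B4 downbeat M3
  -> R5 @ bar 0 tick 0 v(0, 2): opens on M3
  -> R2 @ bar 1 tick 0 v(0, 1): G3/G4 P8 -> F3/C4 P5 similar
  -> R2 @ bar 1 tick 0 v(0, 2): G3/B4 M3 -> F3/C4 P5 similar
  -> R2 @ bar 1 tick 0 v(1, 2): G4/B4 M3 -> C4/C4 P1 similar
  -> R7 @ bar 1 tick 0 v(2,): B4->C4 leap 11st
  -> R4 @ bar 3 tick 0 v(0, 2): C3/B3 M7 untreated
  -> R2 @ bar 4 tick 0 v(0, 2): C3/B3 M7 -> A3/A4 P8 similar
  -> R7 @ bar 4 tick 0 v(2,): B3->A4 leap 10st
  -> R8 @ bar 4 tick 0 v(0, 2): penult P8 not 3rd/6th
  -> R6 @ bar 5 tick 3 v(0, 2): closes on M3

(0, 0, R5, (0, 2))
(1, 0, R2, (0, 1))
(1, 0, R2, (0, 2))
(1, 0, R2, (1, 2))
(1, 0, R7, (2,))
(3, 0, R4, (0, 2))
(4, 0, R2, (0, 2))
(4, 0, R7, (2,))
(4, 0, R8, (0, 2))
(5, 3, R6, (0, 2))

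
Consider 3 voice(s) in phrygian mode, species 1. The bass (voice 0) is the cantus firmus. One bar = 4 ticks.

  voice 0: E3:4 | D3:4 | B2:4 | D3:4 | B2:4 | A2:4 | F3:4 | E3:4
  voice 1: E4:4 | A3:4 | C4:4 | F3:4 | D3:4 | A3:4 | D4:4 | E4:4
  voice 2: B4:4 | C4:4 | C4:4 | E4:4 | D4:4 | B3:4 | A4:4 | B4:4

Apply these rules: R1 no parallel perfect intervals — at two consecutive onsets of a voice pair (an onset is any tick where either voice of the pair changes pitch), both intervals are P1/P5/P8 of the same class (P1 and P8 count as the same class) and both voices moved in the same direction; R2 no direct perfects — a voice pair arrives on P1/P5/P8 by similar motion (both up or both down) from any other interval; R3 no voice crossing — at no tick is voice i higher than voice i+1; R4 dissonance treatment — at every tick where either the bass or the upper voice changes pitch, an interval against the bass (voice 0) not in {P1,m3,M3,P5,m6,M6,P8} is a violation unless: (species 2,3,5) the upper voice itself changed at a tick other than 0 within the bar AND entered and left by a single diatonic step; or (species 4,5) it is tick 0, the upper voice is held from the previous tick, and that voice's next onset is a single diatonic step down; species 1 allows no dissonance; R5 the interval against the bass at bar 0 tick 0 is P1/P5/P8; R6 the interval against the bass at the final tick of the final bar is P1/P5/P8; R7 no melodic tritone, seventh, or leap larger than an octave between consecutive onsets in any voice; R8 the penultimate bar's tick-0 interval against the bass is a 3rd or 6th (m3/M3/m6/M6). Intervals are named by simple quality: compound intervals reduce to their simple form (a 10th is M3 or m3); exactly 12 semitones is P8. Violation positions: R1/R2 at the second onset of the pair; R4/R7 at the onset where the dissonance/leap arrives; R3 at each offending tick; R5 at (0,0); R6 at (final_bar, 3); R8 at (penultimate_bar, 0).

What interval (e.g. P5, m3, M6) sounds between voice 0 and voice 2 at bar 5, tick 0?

voice 0=A2 voice 2=B3 -> M2

M2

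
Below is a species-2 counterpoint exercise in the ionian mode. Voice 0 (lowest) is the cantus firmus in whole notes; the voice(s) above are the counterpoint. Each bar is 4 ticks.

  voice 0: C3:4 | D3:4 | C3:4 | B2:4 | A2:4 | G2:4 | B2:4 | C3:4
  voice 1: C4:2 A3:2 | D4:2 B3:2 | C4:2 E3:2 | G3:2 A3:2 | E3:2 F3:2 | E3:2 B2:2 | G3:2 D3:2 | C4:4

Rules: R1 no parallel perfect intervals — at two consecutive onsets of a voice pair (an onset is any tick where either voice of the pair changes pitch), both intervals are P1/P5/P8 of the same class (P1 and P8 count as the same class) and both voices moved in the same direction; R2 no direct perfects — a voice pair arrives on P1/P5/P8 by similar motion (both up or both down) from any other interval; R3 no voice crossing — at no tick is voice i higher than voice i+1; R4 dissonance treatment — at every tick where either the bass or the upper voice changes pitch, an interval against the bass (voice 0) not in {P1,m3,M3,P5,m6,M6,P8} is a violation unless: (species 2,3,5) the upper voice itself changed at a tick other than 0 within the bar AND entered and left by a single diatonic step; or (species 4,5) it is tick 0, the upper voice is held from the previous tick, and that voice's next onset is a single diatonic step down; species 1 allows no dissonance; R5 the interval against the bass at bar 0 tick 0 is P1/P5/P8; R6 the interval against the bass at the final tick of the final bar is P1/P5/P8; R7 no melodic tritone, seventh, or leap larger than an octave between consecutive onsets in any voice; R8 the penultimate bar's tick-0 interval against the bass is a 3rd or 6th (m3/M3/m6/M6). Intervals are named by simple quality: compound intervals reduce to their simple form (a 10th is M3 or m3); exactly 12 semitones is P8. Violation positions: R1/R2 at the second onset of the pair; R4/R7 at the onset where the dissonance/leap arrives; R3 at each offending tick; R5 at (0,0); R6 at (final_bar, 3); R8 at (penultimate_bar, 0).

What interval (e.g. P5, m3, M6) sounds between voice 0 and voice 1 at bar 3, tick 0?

voice 0=B2 voice 1=G3 -> m6

m6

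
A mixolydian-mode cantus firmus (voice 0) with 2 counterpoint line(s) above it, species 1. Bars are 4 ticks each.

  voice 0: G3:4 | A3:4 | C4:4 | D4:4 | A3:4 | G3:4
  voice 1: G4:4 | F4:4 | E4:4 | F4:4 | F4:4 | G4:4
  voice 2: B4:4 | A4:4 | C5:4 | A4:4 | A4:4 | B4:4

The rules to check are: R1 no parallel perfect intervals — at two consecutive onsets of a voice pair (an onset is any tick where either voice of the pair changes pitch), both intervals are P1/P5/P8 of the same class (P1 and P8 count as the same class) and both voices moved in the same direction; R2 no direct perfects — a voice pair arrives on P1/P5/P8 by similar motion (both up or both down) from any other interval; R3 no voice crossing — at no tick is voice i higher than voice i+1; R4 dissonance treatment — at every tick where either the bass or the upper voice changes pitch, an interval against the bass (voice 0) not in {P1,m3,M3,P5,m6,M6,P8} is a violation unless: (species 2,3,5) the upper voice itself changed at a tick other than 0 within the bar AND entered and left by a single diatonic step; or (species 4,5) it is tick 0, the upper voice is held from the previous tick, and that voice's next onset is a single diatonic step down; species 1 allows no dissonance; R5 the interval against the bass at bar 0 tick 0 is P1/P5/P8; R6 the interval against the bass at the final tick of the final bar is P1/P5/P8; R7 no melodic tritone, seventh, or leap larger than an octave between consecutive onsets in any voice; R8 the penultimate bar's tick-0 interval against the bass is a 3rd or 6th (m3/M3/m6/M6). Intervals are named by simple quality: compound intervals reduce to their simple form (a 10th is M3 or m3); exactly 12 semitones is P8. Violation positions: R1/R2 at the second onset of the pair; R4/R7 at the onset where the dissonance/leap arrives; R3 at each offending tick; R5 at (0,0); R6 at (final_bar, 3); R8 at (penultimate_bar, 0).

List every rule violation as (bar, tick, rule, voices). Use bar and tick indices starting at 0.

(0, 0, R5, (0, 2))
(2, 0, R1, (0, 2))
(4, 0, R8, (0, 2))
(5, 3, R6, (0, 2))

bar 0: v0=G3 v1=G4 v2=B4 downbeat M3
bar 1: v0=A3 v1=F4 v2=A4 downbeat P8
bar 2: v0=C4 v1=E4 v2=C5 downbeat P8
bar 3: v0=D4 v1=F4 v2=A4 downbeat P5
bar 4: v0=A3 v1=F4 v2=A4 downbeat P8
bar 5: v0=G3 v1=G4 v2=B4 downbeat M3
  -> R5 @ bar 0 tick 0 v(0, 2): opens on M3
  -> R1 @ bar 2 tick 0 v(0, 2): A3/A4 P8 -> C4/C5 P8 similar
  -> R8 @ bar 4 tick 0 v(0, 2): penult P8 not 3rd/6th
  -> R6 @ bar 5 tick 3 v(0, 2): closes on M3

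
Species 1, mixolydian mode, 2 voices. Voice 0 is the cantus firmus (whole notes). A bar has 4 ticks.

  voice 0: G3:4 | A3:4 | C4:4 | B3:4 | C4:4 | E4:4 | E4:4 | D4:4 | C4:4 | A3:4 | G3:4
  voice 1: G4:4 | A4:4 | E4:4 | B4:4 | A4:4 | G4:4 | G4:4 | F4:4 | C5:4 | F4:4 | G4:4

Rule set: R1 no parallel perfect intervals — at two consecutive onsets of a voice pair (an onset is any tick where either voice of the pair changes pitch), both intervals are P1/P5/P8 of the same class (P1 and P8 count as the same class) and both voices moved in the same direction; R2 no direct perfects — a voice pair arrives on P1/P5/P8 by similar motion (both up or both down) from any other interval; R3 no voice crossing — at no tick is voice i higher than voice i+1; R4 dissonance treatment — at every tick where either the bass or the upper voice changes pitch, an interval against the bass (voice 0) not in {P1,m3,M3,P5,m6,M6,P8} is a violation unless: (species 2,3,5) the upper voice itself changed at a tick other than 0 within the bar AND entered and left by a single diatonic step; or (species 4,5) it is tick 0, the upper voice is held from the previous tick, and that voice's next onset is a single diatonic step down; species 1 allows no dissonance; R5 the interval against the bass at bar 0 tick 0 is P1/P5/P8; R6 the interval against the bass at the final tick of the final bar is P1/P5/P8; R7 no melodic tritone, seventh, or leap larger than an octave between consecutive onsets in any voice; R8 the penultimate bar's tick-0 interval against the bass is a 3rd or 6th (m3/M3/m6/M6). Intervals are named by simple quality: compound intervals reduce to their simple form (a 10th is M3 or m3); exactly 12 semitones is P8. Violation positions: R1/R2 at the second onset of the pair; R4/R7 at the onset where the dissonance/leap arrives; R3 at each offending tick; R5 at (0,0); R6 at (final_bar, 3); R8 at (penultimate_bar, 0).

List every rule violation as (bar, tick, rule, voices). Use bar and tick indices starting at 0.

(1, 0, R1, (0, 1))

bar 0: v0=G3 v1=G4 downbeat P8
bar 1: v0=A3 v1=A4 downbeat P8
bar 2: v0=C4 v1=E4 downbeat M3
bar 3: v0=B3 v1=B4 downbeat P8
bar 4: v0=C4 v1=A4 downbeat M6
bar 5: v0=E4 v1=G4 downbeat m3
bar 6: v0=E4 v1=G4 downbeat m3
bar 7: v0=D4 v1=F4 downbeat m3
bar 8: v0=C4 v1=C5 downbeat P8
bar 9: v0=A3 v1=F4 downbeat m6
bar 10: v0=G3 v1=G4 downbeat P8
  -> R1 @ bar 1 tick 0 v(0, 1): G3/G4 P8 -> A3/A4 P8 similar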